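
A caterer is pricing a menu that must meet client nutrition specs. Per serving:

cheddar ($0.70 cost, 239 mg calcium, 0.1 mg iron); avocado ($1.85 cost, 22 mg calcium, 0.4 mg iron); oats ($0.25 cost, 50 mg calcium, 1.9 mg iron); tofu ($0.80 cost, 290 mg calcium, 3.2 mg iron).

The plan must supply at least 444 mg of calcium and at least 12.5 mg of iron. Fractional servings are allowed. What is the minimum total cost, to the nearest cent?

$1.86

An LP optimum is at a vertex; with two nutrient constraints at most two foods are used. Check each candidate.
cheddar only: max(444/239, 12.5/0.1) = 125 servings → $87.50.
avocado only: max(444/22, 12.5/0.4) = 31.25 servings → $57.81.
oats only: max(444/50, 12.5/1.9) = 8.88 servings → $2.22.
tofu only: max(444/290, 12.5/3.2) = 3.906 servings → $3.12.
cheddar + avocado: the both-tight solution has a negative serving — not a feasible corner.
cheddar + oats with both tight: 0.4868 servings and 6.553 servings → $1.98.
cheddar + tofu with both targets exact would need a negative amount; discard.
avocado + oats with both tight: 10.03 servings and 4.468 servings → $19.67.
avocado + tofu: the both-tight solution has a negative serving — not a feasible corner.
oats + tofu with both tight: 5.637 servings and 0.5591 servings → $1.86.
The minimum over all feasible corners is $1.86.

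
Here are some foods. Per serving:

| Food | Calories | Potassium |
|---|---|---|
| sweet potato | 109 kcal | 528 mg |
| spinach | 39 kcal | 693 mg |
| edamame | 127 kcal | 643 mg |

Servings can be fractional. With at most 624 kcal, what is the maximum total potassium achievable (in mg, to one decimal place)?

Potassium per kcal: spinach 17.77, edamame 5.063, sweet potato 4.844.
With no serving limits, spend the whole calories allowance on spinach: 624 kcal / 39 kcal × 693 mg = 11088.0 mg.

11088.0 mg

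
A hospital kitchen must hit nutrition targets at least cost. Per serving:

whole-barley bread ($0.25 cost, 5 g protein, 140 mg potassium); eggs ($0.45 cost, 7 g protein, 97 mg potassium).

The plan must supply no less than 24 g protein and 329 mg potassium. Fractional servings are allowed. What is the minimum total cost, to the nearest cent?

$1.20

Minimising a linear cost over {protein ≥ 24, potassium ≥ 329, servings ≥ 0} — the optimum is at a vertex, using one or two foods.
whole-barley bread only: max(24/5, 329/140) = 4.8 servings → $1.20.
eggs only: max(24/7, 329/97) = 3.429 servings → $1.54.
whole-barley bread + eggs: intersection lies outside the first quadrant.
Cheapest feasible corner: $1.20.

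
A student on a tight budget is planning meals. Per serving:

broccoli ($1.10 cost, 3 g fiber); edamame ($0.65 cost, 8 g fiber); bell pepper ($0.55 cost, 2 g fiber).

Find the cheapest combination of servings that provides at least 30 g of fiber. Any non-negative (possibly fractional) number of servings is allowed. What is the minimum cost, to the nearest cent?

Cost per g of fiber: edamame $0.0813, bell pepper $0.2750, broccoli $0.3667.
With no serving limits, use only edamame: 30 g / 8 g = 3.75 servings × $0.65 = $2.44.

$2.44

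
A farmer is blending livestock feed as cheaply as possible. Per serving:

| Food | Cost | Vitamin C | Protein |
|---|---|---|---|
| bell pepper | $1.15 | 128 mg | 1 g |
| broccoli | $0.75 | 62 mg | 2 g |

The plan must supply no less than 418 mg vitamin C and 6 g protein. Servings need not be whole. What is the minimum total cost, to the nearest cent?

This is a tiny linear program; its minimum lies at a vertex of the feasible set. List the vertices and price them.
bell pepper only: max(418/128, 6/1) = 6 servings → $6.90.
broccoli only: max(418/62, 6/2) = 6.742 servings → $5.06.
bell pepper + broccoli with both tight: 2.392 servings and 1.804 servings → $4.10.
So the least-cost plan costs $4.10.

$4.10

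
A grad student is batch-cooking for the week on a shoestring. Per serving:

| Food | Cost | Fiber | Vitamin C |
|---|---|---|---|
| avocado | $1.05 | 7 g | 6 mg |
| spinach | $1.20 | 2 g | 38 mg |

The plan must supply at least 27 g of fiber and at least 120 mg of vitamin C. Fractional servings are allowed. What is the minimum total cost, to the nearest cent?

Minimising a linear cost over {fiber ≥ 27, vitamin C ≥ 120, servings ≥ 0} — the optimum is at a vertex, using one or two foods.
avocado only: max(27/7, 120/6) = 20 servings → $21.00.
spinach only: max(27/2, 120/38) = 13.5 servings → $16.20.
avocado + spinach with both tight: 3.094 servings and 2.669 servings → $6.45.
So the least-cost plan costs $6.45.

$6.45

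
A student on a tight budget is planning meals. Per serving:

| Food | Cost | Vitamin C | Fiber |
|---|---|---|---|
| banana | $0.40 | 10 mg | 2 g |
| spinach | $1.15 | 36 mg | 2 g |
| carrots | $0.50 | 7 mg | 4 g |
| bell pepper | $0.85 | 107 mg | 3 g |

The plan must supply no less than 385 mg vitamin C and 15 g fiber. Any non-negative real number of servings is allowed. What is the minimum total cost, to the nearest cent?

$3.55

For a min-cost LP with two ≥-constraints, a basic feasible solution has at most two positive variables.
banana only: max(385/10, 15/2) = 38.5 servings → $15.40.
spinach only: max(385/36, 15/2) = 10.69 servings → $12.30.
carrots only: max(385/7, 15/4) = 55 servings → $27.50.
bell pepper only: max(385/107, 15/3) = 5 servings → $4.25.
banana + spinach: the both-tight solution has a negative serving — not a feasible corner.
banana + carrots: intersection lies outside the first quadrant.
banana + bell pepper with both tight: 2.446 servings and 3.37 servings → $3.84.
spinach + carrots: the both-tight solution has a negative serving — not a feasible corner.
spinach + bell pepper with both tight: 4.245 servings and 2.17 servings → $6.73.
carrots + bell pepper with both tight: 1.106 servings and 3.526 servings → $3.55.
Cheapest feasible corner: $3.55.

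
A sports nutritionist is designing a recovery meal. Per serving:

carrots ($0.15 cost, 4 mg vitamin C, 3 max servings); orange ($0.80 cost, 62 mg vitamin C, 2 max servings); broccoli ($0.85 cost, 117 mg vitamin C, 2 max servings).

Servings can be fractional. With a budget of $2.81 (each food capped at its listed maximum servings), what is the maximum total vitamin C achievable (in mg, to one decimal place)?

320.0 mg

Vitamin C per dollar: broccoli 137.6, orange 77.5, carrots 26.67.
Take 2 servings of broccoli: spends $1.70, +234.0 mg vitamin C (running total 234.0 mg).
Take 1.387 servings of orange: spends $1.11, +86.0 mg vitamin C (running total 320.0 mg).
Greedy by best ratio exhausts the cost allowance optimally: 320.0 mg.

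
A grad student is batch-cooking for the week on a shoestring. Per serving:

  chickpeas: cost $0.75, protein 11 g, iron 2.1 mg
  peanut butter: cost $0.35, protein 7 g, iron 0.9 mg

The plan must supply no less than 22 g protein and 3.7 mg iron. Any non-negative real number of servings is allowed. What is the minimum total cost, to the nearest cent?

An LP optimum is at a vertex; with two nutrient constraints at most two foods are used. Check each candidate.
chickpeas only: max(22/11, 3.7/2.1) = 2 servings → $1.50.
peanut butter only: max(22/7, 3.7/0.9) = 4.111 servings → $1.44.
chickpeas + peanut butter with both tight: 1.271 servings and 1.146 servings → $1.35.
The minimum over all feasible corners is $1.35.

$1.35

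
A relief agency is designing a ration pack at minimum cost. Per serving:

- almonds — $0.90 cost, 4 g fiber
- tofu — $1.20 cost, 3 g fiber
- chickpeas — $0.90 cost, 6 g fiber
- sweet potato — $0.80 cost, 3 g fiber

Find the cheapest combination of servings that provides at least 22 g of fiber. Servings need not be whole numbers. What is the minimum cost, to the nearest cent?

Cost per g of fiber: chickpeas $0.1500, almonds $0.2250, sweet potato $0.2667, tofu $0.4000.
With no serving limits, use only chickpeas: 22 g / 6 g = 3.667 servings × $0.90 = $3.30.

$3.30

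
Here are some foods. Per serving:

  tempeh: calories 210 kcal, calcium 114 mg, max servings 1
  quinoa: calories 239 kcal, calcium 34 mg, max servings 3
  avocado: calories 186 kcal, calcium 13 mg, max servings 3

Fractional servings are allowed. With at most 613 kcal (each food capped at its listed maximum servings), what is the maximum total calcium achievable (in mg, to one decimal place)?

171.3 mg

Calcium per kcal: tempeh 0.5429, quinoa 0.1423, avocado 0.06989.
Take 1 serving of tempeh: uses 210 kcal, +114.0 mg calcium (running total 114.0 mg).
Take 1.686 servings of quinoa: uses 403 kcal, +57.3 mg calcium (running total 171.3 mg).
Greedy by best ratio exhausts the calories allowance optimally: 171.3 mg.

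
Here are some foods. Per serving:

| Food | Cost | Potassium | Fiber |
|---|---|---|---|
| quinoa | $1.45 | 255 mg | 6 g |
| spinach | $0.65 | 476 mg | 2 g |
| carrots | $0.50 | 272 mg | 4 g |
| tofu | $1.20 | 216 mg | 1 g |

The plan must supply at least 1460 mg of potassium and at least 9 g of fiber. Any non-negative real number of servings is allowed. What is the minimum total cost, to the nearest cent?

For a min-cost LP with two ≥-constraints, a basic feasible solution has at most two positive variables.
quinoa only: max(1460/255, 9/6) = 5.725 servings → $8.30.
spinach only: max(1460/476, 9/2) = 4.5 servings → $2.92.
carrots only: max(1460/272, 9/4) = 5.368 servings → $2.68.
tofu only: max(1460/216, 9/1) = 9 servings → $10.80.
quinoa + spinach with both tight: 0.5814 servings and 2.756 servings → $2.63.
quinoa + carrots: the both-tight solution has a negative serving — not a feasible corner.
quinoa + tofu with both tight: 0.4649 servings and 6.21 servings → $8.13.
spinach + carrots with both tight: 2.494 servings and 1.003 servings → $2.12.
spinach + tofu with both targets exact would need a negative amount; discard.
carrots + tofu with both tight: 0.8176 servings and 5.73 servings → $7.28.
So the least-cost plan costs $2.12.

$2.12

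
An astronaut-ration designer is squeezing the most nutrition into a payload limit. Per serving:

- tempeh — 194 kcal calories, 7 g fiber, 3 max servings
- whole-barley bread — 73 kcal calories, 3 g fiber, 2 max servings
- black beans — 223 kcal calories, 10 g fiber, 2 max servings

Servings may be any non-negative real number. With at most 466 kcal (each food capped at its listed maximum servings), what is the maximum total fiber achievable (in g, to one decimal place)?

Fiber per kcal: black beans 0.04484, whole-barley bread 0.0411, tempeh 0.03608.
Take 2 servings of black beans: uses 446 kcal, +20.0 g fiber (running total 20.0 g).
Take 0.274 servings of whole-barley bread: uses 20 kcal, +0.8 g fiber (running total 20.8 g).
Filling greedily by fiber-per-kcal is optimal for one linear limit, giving 20.8 g.

20.8 g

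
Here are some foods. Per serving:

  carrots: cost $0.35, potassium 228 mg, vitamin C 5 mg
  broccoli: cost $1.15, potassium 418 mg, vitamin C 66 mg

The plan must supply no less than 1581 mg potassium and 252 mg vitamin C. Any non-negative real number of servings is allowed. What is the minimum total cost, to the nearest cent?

$4.39

Minimising a linear cost over {potassium ≥ 1581, vitamin C ≥ 252, servings ≥ 0} — the optimum is at a vertex, using one or two foods.
carrots only: max(1581/228, 252/5) = 50.4 servings → $17.64.
broccoli only: max(1581/418, 252/66) = 3.818 servings → $4.39.
carrots + broccoli: intersection lies outside the first quadrant.
The minimum over all feasible corners is $4.39.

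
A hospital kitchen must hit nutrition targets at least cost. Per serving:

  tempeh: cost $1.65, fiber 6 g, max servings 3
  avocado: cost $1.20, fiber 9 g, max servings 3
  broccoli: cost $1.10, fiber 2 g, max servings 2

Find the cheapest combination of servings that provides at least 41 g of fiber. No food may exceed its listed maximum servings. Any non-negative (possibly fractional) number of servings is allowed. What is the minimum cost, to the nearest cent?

Cost per g of fiber: avocado $0.1333, tempeh $0.2750, broccoli $0.5500.
Take 3 servings of avocado: +27.0 g fiber for $3.60 (total $3.60, still need 14.0 g).
Take 2.333 servings of tempeh: +14.0 g fiber for $3.85 (total $7.45, still need 0.0 g).
Filling from the cheapest source first is optimal under one linear minimum: $7.45.

$7.45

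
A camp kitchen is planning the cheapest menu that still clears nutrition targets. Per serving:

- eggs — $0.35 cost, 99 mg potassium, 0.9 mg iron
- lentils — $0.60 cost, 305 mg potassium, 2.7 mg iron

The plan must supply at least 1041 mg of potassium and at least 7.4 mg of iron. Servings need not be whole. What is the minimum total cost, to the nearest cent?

$2.05

Compare the cost at each extreme point of the feasible region.
eggs only: max(1041/99, 7.4/0.9) = 10.52 servings → $3.68.
lentils only: max(1041/305, 7.4/2.7) = 3.413 servings → $2.05.
eggs + lentils with both targets exact would need a negative amount; discard.
So the least-cost plan costs $2.05.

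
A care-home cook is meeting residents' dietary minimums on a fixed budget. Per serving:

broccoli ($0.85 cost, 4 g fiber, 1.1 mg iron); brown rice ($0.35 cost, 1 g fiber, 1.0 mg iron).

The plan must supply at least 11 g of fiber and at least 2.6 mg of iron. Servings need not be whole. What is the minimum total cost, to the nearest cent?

This is a tiny linear program; its minimum lies at a vertex of the feasible set. List the vertices and price them.
broccoli only: max(11/4, 2.6/1.1) = 2.75 servings → $2.34.
brown rice only: max(11/1, 2.6/1.0) = 11 servings → $3.85.
broccoli + brown rice: the both-tight solution has a negative serving — not a feasible corner.
So the least-cost plan costs $2.34.

$2.34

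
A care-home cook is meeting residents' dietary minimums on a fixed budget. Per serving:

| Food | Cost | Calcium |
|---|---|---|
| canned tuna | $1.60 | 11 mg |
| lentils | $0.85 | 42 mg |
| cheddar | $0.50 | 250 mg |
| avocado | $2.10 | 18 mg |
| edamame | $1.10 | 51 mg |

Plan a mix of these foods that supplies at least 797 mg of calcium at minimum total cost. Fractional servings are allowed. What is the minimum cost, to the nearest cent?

$1.59

Cost per mg of calcium: cheddar $0.0020, lentils $0.0202, edamame $0.0216, avocado $0.1167, canned tuna $0.1455.
With no serving limits, use only cheddar: 797 mg / 250 mg = 3.188 servings × $0.50 = $1.59.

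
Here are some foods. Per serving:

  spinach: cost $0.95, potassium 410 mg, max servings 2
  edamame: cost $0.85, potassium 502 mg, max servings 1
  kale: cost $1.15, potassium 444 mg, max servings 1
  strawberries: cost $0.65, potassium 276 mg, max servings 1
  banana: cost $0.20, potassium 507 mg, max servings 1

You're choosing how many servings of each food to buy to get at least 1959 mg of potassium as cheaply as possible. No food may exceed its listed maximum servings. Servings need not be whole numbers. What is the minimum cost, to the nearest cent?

Cost per mg of potassium: banana $0.0004, edamame $0.0017, spinach $0.0023, strawberries $0.0024, kale $0.0026.
Take 1 serving of banana: +507.0 mg potassium for $0.20 (total $0.20, still need 1452.0 mg).
Take 1 serving of edamame: +502.0 mg potassium for $0.85 (total $1.05, still need 950.0 mg).
Take 2 servings of spinach: +820.0 mg potassium for $1.90 (total $2.95, still need 130.0 mg).
Take 0.471 servings of strawberries: +130.0 mg potassium for $0.31 (total $3.26, still need 0.0 mg).
Filling from the cheapest source first is optimal under one linear minimum: $3.26.

$3.26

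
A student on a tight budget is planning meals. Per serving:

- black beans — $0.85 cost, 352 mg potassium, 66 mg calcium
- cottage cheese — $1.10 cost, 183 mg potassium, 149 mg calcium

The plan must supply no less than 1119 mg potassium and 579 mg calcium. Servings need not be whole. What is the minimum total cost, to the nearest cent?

The cheapest plan sits at a corner of the feasible region — with two constraints it uses at most two foods.
black beans only: max(1119/352, 579/66) = 8.773 servings → $7.46.
cottage cheese only: max(1119/183, 579/149) = 6.115 servings → $6.73.
black beans + cottage cheese with both tight: 1.505 servings and 3.219 servings → $4.82.
So the least-cost plan costs $4.82.

$4.82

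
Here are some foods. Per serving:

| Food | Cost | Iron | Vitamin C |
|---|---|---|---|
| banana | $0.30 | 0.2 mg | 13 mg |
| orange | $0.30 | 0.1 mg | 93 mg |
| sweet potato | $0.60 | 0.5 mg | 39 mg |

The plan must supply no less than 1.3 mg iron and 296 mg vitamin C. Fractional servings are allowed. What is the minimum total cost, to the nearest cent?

$1.97

Minimising a linear cost over {iron ≥ 1.3, vitamin C ≥ 296, servings ≥ 0} — the optimum is at a vertex, using one or two foods.
banana only: max(1.3/0.2, 296/13) = 22.77 servings → $6.83.
orange only: max(1.3/0.1, 296/93) = 13 servings → $3.90.
sweet potato only: max(1.3/0.5, 296/39) = 7.59 servings → $4.55.
banana + orange with both tight: 5.277 servings and 2.445 servings → $2.32.
banana + sweet potato with both targets exact would need a negative amount; discard.
orange + sweet potato with both tight: 2.284 servings and 2.143 servings → $1.97.
Cheapest feasible corner: $1.97.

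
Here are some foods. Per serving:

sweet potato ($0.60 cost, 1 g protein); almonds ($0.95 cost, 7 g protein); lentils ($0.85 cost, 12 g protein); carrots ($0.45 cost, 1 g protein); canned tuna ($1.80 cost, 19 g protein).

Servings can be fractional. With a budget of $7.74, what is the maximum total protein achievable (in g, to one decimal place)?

109.3 g

Protein per dollar: lentils 14.12, canned tuna 10.56, almonds 7.368, carrots 2.222, sweet potato 1.667.
With no serving limits, spend the whole cost allowance on lentils: $7.74 / $0.85 × 12 g = 109.3 g.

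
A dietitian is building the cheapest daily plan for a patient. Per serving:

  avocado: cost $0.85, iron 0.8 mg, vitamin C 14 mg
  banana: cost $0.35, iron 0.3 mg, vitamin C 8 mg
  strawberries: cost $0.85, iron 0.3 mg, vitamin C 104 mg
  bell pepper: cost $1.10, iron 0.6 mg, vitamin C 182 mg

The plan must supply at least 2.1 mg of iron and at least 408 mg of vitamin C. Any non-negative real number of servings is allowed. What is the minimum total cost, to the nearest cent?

avocado only: max(2.1/0.8, 408/14) = 29.14 servings → $24.77.
banana only: max(2.1/0.3, 408/8) = 51 servings → $17.85.
strawberries only: max(2.1/0.3, 408/104) = 7 servings → $5.95.
bell pepper only: max(2.1/0.6, 408/182) = 3.5 servings → $3.85.
avocado + banana: the both-tight solution has a negative serving — not a feasible corner.
avocado + strawberries with both tight: 1.215 servings and 3.759 servings → $4.23.
avocado + bell pepper with both tight: 1.001 servings and 2.165 servings → $3.23.
banana + strawberries with both tight: 3.333 servings and 3.667 servings → $4.28.
banana + bell pepper with both tight: 2.759 servings and 2.12 servings → $3.30.
strawberries + bell pepper: intersection lies outside the first quadrant.
The minimum over all feasible corners is $3.23.

$3.23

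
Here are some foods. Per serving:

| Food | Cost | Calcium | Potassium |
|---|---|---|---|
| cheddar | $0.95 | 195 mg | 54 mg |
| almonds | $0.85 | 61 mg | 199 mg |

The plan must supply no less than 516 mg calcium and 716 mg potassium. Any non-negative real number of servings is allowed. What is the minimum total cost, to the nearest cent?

An LP optimum is at a vertex; with two nutrient constraints at most two foods are used. Check each candidate.
cheddar only: max(516/195, 716/54) = 13.26 servings → $12.60.
almonds only: max(516/61, 716/199) = 8.459 servings → $7.19.
cheddar + almonds with both tight: 1.662 servings and 3.147 servings → $4.25.
So the least-cost plan costs $4.25.

$4.25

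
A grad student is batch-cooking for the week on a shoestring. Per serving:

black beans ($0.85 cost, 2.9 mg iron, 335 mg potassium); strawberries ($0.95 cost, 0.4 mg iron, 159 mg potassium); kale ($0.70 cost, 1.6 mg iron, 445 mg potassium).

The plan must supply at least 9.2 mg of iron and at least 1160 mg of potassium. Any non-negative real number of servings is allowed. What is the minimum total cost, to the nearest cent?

$2.78

black beans only: max(9.2/2.9, 1160/335) = 3.463 servings → $2.94.
strawberries only: max(9.2/0.4, 1160/159) = 23 servings → $21.85.
kale only: max(9.2/1.6, 1160/445) = 5.75 servings → $4.03.
black beans + strawberries with both tight: 3.054 servings and 0.8621 servings → $3.41.
black beans + kale with both tight: 2.966 servings and 0.3738 servings → $2.78.
strawberries + kale with both targets exact would need a negative amount; discard.
So the least-cost plan costs $2.78.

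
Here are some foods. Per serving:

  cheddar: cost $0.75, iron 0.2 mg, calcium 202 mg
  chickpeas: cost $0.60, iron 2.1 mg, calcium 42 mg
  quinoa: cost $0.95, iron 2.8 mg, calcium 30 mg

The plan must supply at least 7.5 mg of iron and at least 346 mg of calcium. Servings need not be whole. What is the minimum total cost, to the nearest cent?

$2.83

At the optimum either one food covers both requirements or two foods hit both targets exactly; no other combination can be cheaper.
cheddar only: max(7.5/0.2, 346/202) = 37.5 servings → $28.12.
chickpeas only: max(7.5/2.1, 346/42) = 8.238 servings → $4.94.
quinoa only: max(7.5/2.8, 346/30) = 11.53 servings → $10.96.
cheddar + chickpeas with both tight: 0.9899 servings and 3.477 servings → $2.83.
cheddar + quinoa with both tight: 1.329 servings and 2.584 servings → $3.45.
chickpeas + quinoa: the both-tight solution has a negative serving — not a feasible corner.
Cheapest feasible corner: $2.83.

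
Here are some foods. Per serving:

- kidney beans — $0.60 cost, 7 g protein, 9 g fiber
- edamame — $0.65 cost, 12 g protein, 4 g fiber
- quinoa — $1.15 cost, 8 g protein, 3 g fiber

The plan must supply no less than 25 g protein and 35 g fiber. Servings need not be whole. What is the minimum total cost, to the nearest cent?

Check every corner: each single food scaled to meet both minima, and each pair solved so both constraints bind.
kidney beans only: max(25/7, 35/9) = 3.889 servings → $2.33.
edamame only: max(25/12, 35/4) = 8.75 servings → $5.69.
quinoa only: max(25/8, 35/3) = 11.67 servings → $13.42.
kidney beans + edamame: the both-tight solution has a negative serving — not a feasible corner.
kidney beans + quinoa: the both-tight solution has a negative serving — not a feasible corner.
edamame + quinoa: the both-tight solution has a negative serving — not a feasible corner.
The minimum over all feasible corners is $2.33.

$2.33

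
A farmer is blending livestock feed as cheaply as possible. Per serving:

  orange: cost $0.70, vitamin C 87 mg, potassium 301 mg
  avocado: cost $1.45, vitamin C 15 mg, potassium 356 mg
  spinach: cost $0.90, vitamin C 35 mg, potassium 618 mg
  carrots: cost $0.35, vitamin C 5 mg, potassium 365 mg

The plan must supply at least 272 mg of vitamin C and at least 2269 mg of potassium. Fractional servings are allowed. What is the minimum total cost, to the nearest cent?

$3.37

For a min-cost LP with two ≥-constraints, a basic feasible solution has at most two positive variables.
orange only: max(272/87, 2269/301) = 7.538 servings → $5.28.
avocado only: max(272/15, 2269/356) = 18.13 servings → $26.29.
spinach only: max(272/35, 2269/618) = 7.771 servings → $6.99.
carrots only: max(272/5, 2269/365) = 54.4 servings → $19.04.
orange + avocado with both tight: 2.374 servings and 4.367 servings → $7.99.
orange + spinach with both tight: 2.051 servings and 2.672 servings → $3.84.
orange + carrots with both tight: 2.907 servings and 3.819 servings → $3.37.
avocado + spinach with both targets exact would need a negative amount; discard.
avocado + carrots: the both-tight solution has a negative serving — not a feasible corner.
spinach + carrots with both targets exact would need a negative amount; discard.
Cheapest feasible corner: $3.37.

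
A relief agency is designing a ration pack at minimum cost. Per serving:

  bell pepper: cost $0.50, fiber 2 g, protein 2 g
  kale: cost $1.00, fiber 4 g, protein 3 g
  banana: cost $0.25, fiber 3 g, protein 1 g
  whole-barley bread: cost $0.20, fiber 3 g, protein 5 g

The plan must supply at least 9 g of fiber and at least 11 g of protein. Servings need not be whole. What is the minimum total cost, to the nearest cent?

Two binding constraints pin down two serving amounts, so the optimal mix uses at most two foods. The candidates are each food alone (scaled to the tighter of fiber/protein) and each pair with both constraints tight.
bell pepper only: max(9/2, 11/2) = 5.5 servings → $2.75.
kale only: max(9/4, 11/3) = 3.667 servings → $3.67.
banana only: max(9/3, 11/1) = 11 servings → $2.75.
whole-barley bread only: max(9/3, 11/5) = 3 servings → $0.60.
bell pepper + kale: intersection lies outside the first quadrant.
bell pepper + banana with both targets exact would need a negative amount; discard.
bell pepper + whole-barley bread with both tight: 3 servings and 1 serving → $1.70.
kale + banana: intersection lies outside the first quadrant.
kale + whole-barley bread with both tight: 1.091 servings and 1.545 servings → $1.40.
banana + whole-barley bread with both tight: 1 serving and 2 servings → $0.65.
So the least-cost plan costs $0.60.

$0.60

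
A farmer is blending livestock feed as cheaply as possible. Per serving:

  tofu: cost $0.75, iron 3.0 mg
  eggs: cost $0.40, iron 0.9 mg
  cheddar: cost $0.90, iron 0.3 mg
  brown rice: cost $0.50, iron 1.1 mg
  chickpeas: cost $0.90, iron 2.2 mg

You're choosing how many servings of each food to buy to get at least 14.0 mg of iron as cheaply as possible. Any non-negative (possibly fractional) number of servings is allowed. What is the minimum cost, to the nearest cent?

$3.50

Cost per mg of iron: tofu $0.2500, chickpeas $0.4091, eggs $0.4444, brown rice $0.4545, cheddar $3.0000.
With no serving limits, use only tofu: 14.0 mg / 3.0 mg = 4.667 servings × $0.75 = $3.50.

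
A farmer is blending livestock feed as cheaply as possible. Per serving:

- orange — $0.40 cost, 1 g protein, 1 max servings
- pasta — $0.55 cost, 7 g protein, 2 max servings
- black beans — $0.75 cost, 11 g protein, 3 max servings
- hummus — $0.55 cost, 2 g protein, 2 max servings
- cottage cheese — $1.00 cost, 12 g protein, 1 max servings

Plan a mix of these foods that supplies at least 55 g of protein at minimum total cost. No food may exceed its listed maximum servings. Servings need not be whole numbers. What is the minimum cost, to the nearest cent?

$4.02

Cost per g of protein: black beans $0.0682, pasta $0.0786, cottage cheese $0.0833, hummus $0.2750, orange $0.4000.
Take 3 servings of black beans: +33.0 g protein for $2.25 (total $2.25, still need 22.0 g).
Take 2 servings of pasta: +14.0 g protein for $1.10 (total $3.35, still need 8.0 g).
Take 0.6667 servings of cottage cheese: +8.0 g protein for $0.67 (total $4.02, still need 0.0 g).
Filling from the cheapest source first is optimal under one linear minimum: $4.02.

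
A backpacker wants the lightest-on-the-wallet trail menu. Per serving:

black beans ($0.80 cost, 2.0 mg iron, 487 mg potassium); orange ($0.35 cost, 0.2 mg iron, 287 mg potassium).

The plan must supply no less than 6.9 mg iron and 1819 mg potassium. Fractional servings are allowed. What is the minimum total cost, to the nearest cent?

$2.92

black beans only: max(6.9/2.0, 1819/487) = 3.735 servings → $2.99.
orange only: max(6.9/0.2, 1819/287) = 34.5 servings → $12.07.
black beans + orange with both tight: 3.392 servings and 0.5827 servings → $2.92.
The minimum over all feasible corners is $2.92.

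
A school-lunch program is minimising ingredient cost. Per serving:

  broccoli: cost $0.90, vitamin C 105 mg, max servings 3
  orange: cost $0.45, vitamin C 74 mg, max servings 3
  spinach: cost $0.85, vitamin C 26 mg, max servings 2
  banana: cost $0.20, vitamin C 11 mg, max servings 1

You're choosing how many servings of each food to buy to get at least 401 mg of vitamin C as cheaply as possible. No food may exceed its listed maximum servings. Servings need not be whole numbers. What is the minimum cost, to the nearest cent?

Cost per mg of vitamin C: orange $0.0061, broccoli $0.0086, banana $0.0182, spinach $0.0327.
Take 3 servings of orange: +222.0 mg vitamin C for $1.35 (total $1.35, still need 179.0 mg).
Take 1.705 servings of broccoli: +179.0 mg vitamin C for $1.53 (total $2.88, still need 0.0 mg).
Filling from the cheapest source first is optimal under one linear minimum: $2.88.

$2.88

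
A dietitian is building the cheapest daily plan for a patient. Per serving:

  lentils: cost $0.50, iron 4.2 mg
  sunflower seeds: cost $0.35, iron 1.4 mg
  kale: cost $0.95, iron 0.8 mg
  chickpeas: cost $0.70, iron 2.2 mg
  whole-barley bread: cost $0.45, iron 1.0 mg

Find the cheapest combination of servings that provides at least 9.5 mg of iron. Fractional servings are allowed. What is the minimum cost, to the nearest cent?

$1.13

Cost per mg of iron: lentils $0.1190, sunflower seeds $0.2500, chickpeas $0.3182, whole-barley bread $0.4500, kale $1.1875.
With no serving limits, use only lentils: 9.5 mg / 4.2 mg = 2.262 servings × $0.50 = $1.13.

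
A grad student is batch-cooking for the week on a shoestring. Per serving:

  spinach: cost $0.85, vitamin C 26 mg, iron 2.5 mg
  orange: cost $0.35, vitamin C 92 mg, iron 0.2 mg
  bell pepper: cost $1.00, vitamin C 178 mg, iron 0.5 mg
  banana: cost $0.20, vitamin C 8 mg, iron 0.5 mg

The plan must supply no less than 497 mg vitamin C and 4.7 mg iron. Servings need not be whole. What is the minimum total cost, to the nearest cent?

$3.00

At the optimum either one food covers both requirements or two foods hit both targets exactly; no other combination can be cheaper.
spinach only: max(497/26, 4.7/2.5) = 19.12 servings → $16.25.
orange only: max(497/92, 4.7/0.2) = 23.5 servings → $8.22.
bell pepper only: max(497/178, 4.7/0.5) = 9.4 servings → $9.40.
banana only: max(497/8, 4.7/0.5) = 62.12 servings → $12.43.
spinach + orange with both tight: 1.481 servings and 4.984 servings → $3.00.
spinach + bell pepper with both tight: 1.361 servings and 2.593 servings → $3.75.
spinach + banana: the both-tight solution has a negative serving — not a feasible corner.
orange + bell pepper: the both-tight solution has a negative serving — not a feasible corner.
orange + banana with both tight: 4.75 servings and 7.5 servings → $3.16.
bell pepper + banana with both tight: 2.481 servings and 6.919 servings → $3.86.
So the least-cost plan costs $3.00.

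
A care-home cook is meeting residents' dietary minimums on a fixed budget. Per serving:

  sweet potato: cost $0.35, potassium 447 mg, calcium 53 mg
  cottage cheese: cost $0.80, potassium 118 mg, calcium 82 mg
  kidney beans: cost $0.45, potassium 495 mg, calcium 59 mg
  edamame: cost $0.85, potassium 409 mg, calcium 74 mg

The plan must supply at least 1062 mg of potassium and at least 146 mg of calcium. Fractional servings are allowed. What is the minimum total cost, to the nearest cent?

The cheapest plan sits at a corner of the feasible region — with two constraints it uses at most two foods.
sweet potato only: max(1062/447, 146/53) = 2.755 servings → $0.96.
cottage cheese only: max(1062/118, 146/82) = 9 servings → $7.20.
kidney beans only: max(1062/495, 146/59) = 2.475 servings → $1.11.
edamame only: max(1062/409, 146/74) = 2.597 servings → $2.21.
sweet potato + cottage cheese with both tight: 2.298 servings and 0.2953 servings → $1.04.
sweet potato + kidney beans: intersection lies outside the first quadrant.
sweet potato + edamame with both tight: 1.655 servings and 0.7873 servings → $1.25.
cottage cheese + kidney beans with both tight: 0.2858 servings and 2.077 servings → $1.16.
cottage cheese + edamame: intersection lies outside the first quadrant.
kidney beans + edamame with both tight: 1.51 servings and 0.769 servings → $1.33.
Cheapest feasible corner: $0.96.

$0.96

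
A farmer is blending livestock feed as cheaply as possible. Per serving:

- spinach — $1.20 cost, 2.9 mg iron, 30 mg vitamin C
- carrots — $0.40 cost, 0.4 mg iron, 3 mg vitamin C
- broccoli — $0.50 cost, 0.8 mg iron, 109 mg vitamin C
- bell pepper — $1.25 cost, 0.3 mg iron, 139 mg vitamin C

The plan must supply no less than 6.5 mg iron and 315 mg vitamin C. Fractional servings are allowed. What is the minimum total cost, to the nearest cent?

$3.11

The cheapest plan sits at a corner of the feasible region — with two constraints it uses at most two foods.
spinach only: max(6.5/2.9, 315/30) = 10.5 servings → $12.60.
carrots only: max(6.5/0.4, 315/3) = 105 servings → $42.00.
broccoli only: max(6.5/0.8, 315/109) = 8.125 servings → $4.06.
bell pepper only: max(6.5/0.3, 315/139) = 21.67 servings → $27.08.
spinach + carrots: the both-tight solution has a negative serving — not a feasible corner.
spinach + broccoli with both tight: 1.563 servings and 2.46 servings → $3.11.
spinach + bell pepper with both tight: 2.053 servings and 1.823 servings → $4.74.
carrots + broccoli with both tight: 11.08 servings and 2.585 servings → $5.72.
carrots + bell pepper with both tight: 14.79 servings and 1.947 servings → $8.35.
broccoli + bell pepper with both targets exact would need a negative amount; discard.
Cheapest feasible corner: $3.11.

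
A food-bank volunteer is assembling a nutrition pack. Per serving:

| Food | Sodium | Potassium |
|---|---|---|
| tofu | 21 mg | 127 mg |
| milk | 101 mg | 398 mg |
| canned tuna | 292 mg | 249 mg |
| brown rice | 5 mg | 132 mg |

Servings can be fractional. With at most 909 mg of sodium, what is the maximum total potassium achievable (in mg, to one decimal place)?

23997.6 mg

Potassium per mg sodium: brown rice 26.4, tofu 6.048, milk 3.941, canned tuna 0.8527.
With no serving limits, spend the whole sodium allowance on brown rice: 909 mg / 5 mg × 132 mg = 23997.6 mg.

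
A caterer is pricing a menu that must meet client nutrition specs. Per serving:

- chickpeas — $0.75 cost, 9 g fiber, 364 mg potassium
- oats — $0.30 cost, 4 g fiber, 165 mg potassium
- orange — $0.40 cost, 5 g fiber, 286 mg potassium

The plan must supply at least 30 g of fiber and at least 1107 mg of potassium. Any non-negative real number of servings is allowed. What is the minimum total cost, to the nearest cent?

$2.25

Minimising a linear cost over {fiber ≥ 30, potassium ≥ 1107, servings ≥ 0} — the optimum is at a vertex, using one or two foods.
chickpeas only: max(30/9, 1107/364) = 3.333 servings → $2.50.
oats only: max(30/4, 1107/165) = 7.5 servings → $2.25.
orange only: max(30/5, 1107/286) = 6 servings → $2.40.
chickpeas + oats: intersection lies outside the first quadrant.
chickpeas + orange: the both-tight solution has a negative serving — not a feasible corner.
oats + orange: intersection lies outside the first quadrant.
So the least-cost plan costs $2.25.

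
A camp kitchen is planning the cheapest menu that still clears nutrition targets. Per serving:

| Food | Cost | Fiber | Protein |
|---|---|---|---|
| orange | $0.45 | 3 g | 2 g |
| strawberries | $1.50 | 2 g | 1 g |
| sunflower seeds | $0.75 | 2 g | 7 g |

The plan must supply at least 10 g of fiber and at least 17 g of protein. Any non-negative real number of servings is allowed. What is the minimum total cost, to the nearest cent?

$2.32

The cheapest plan sits at a corner of the feasible region — with two constraints it uses at most two foods.
orange only: max(10/3, 17/2) = 8.5 servings → $3.83.
strawberries only: max(10/2, 17/1) = 17 servings → $25.50.
sunflower seeds only: max(10/2, 17/7) = 5 servings → $3.75.
orange + strawberries: the both-tight solution has a negative serving — not a feasible corner.
orange + sunflower seeds with both tight: 2.118 servings and 1.824 servings → $2.32.
strawberries + sunflower seeds with both tight: 3 servings and 2 servings → $6.00.
Cheapest feasible corner: $2.32.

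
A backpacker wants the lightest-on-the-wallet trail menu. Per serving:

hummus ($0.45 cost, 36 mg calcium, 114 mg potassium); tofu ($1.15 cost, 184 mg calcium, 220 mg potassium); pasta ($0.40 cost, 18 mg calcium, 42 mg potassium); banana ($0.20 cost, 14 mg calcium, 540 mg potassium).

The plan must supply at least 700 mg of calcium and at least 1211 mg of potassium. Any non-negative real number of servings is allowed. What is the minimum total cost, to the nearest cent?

For a min-cost LP with two ≥-constraints, a basic feasible solution has at most two positive variables.
hummus only: max(700/36, 1211/114) = 19.44 servings → $8.75.
tofu only: max(700/184, 1211/220) = 5.505 servings → $6.33.
pasta only: max(700/18, 1211/42) = 38.89 servings → $15.56.
banana only: max(700/14, 1211/540) = 50 servings → $10.00.
hummus + tofu with both tight: 5.271 servings and 2.773 servings → $5.56.
hummus + pasta: intersection lies outside the first quadrant.
hummus + banana with both targets exact would need a negative amount; discard.
tofu + pasta with both tight: 2.018 servings and 18.27 servings → $9.63.
tofu + banana with both tight: 3.75 servings and 0.7148 servings → $4.46.
pasta + banana: intersection lies outside the first quadrant.
The minimum over all feasible corners is $4.46.

$4.46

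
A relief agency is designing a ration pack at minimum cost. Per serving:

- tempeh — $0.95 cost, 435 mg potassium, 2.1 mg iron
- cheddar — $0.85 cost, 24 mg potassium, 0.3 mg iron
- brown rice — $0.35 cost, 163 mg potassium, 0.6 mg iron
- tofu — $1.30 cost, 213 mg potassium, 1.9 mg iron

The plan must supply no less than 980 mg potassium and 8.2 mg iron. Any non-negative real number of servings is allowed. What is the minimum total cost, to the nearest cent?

$3.71

With two linear requirements the optimum uses one or two foods; enumerate the corners.
tempeh only: max(980/435, 8.2/2.1) = 3.905 servings → $3.71.
cheddar only: max(980/24, 8.2/0.3) = 40.83 servings → $34.71.
brown rice only: max(980/163, 8.2/0.6) = 13.67 servings → $4.78.
tofu only: max(980/213, 8.2/1.9) = 4.601 servings → $5.98.
tempeh + cheddar with both tight: 1.213 servings and 18.84 servings → $17.17.
tempeh + brown rice: intersection lies outside the first quadrant.
tempeh + tofu with both tight: 0.3043 servings and 3.979 servings → $5.46.
cheddar + brown rice with both tight: 21.7 servings and 2.817 servings → $19.43.
cheddar + tofu: the both-tight solution has a negative serving — not a feasible corner.
brown rice + tofu with both tight: 0.6344 servings and 4.115 servings → $5.57.
Cheapest feasible corner: $3.71.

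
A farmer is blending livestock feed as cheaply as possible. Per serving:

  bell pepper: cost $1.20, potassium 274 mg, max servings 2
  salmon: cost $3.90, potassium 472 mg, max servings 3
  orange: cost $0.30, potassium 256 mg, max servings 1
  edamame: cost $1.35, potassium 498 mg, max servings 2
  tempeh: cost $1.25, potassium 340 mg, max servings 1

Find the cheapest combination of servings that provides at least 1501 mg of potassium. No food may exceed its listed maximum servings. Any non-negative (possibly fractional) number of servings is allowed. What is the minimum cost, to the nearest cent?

$3.92

Cost per mg of potassium: orange $0.0012, edamame $0.0027, tempeh $0.0037, bell pepper $0.0044, salmon $0.0083.
Take 1 serving of orange: +256.0 mg potassium for $0.30 (total $0.30, still need 1245.0 mg).
Take 2 servings of edamame: +996.0 mg potassium for $2.70 (total $3.00, still need 249.0 mg).
Take 0.7324 servings of tempeh: +249.0 mg potassium for $0.92 (total $3.92, still need 0.0 mg).
Greedy by cheapest-per-mg is optimal for a single linear constraint, so the minimum cost is $3.92.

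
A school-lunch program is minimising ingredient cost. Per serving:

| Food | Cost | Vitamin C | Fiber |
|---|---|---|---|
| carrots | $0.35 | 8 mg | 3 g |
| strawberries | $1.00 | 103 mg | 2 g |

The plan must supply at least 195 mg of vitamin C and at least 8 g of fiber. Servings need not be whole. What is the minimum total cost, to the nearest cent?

carrots only: max(195/8, 8/3) = 24.38 servings → $8.53.
strawberries only: max(195/103, 8/2) = 4 servings → $4.00.
carrots + strawberries with both tight: 1.481 servings and 1.778 servings → $2.30.
Cheapest feasible corner: $2.30.

$2.30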